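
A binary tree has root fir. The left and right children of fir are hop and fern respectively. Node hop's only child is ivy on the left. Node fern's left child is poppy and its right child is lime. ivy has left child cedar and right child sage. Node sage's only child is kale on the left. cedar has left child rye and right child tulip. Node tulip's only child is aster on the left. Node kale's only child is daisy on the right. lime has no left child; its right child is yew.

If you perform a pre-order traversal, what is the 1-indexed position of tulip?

Pre-order visits the node, then its left subtree, then its right subtree.
Visit fir.
At fir: go left to hop.
  Visit hop.
  At hop: go left to ivy.
    Visit ivy.
    At ivy: go left to cedar.
      Visit cedar.
      At cedar: go left to rye.
        rye is a leaf — visit rye.
      At cedar: go right to tulip.
        Visit tulip.
        At tulip: go left to aster.
          aster is a leaf — visit aster.
        At tulip: no right child.
    At ivy: go right to sage.
      Visit sage.
      At sage: go left to kale.
        Visit kale.
        At kale: no left child.
        At kale: go right to daisy.
          daisy is a leaf — visit daisy.
      At sage: no right child.
  At hop: no right child.
At fir: go right to fern.
  Visit fern.
  At fern: go left to poppy.
    poppy is a leaf — visit poppy.
  At fern: go right to lime.
    Visit lime.
    At lime: no left child.
    At lime: go right to yew.
      yew is a leaf — visit yew.
Full pre-order sequence: fir, hop, ivy, cedar, rye, tulip, aster, sage, kale, daisy, fern, poppy, lime, yew.

6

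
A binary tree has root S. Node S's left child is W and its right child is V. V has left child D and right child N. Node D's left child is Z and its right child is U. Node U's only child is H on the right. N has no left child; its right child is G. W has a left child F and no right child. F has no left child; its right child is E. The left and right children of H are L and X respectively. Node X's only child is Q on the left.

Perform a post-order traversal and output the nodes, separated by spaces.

E F W Z L Q X H U D G N V S

Post-order visits the left subtree, then the right subtree, then the node.
At S: go left to W.
  At W: go left to F.
    At F: no left child.
    At F: go right to E.
      E is a leaf — visit E.
    Visit F.
  At W: no right child.
  Visit W.
At S: go right to V.
  At V: go left to D.
    At D: go left to Z.
      Z is a leaf — visit Z.
    At D: go right to U.
      At U: no left child.
      At U: go right to H.
        At H: go left to L.
          L is a leaf — visit L.
        At H: go right to X.
          At X: go left to Q.
            Q is a leaf — visit Q.
          At X: no right child.
          Visit X.
        Visit H.
      Visit U.
    Visit D.
  At V: go right to N.
    At N: no left child.
    At N: go right to G.
      G is a leaf — visit G.
    Visit N.
  Visit V.
Visit S.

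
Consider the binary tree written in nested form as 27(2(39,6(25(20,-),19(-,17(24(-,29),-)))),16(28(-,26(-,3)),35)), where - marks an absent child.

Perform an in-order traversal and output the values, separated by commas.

39, 2, 20, 25, 6, 19, 24, 29, 17, 27, 28, 26, 3, 16, 35

In-order visits the left subtree, then the node, then the right subtree.
At 27: go left to 2.
  At 2: go left to 39.
    39 is a leaf — visit 39.
  Visit 2.
  At 2: go right to 6.
    At 6: go left to 25.
      At 25: go left to 20.
        20 is a leaf — visit 20.
      Visit 25.
      At 25: no right child.
    Visit 6.
    At 6: go right to 19.
      At 19: no left child.
      Visit 19.
      At 19: go right to 17.
        At 17: go left to 24.
          At 24: no left child.
          Visit 24.
          At 24: go right to 29.
            29 is a leaf — visit 29.
        Visit 17.
        At 17: no right child.
Visit 27.
At 27: go right to 16.
  At 16: go left to 28.
    At 28: no left child.
    Visit 28.
    At 28: go right to 26.
      At 26: no left child.
      Visit 26.
      At 26: go right to 3.
        3 is a leaf — visit 3.
  Visit 16.
  At 16: go right to 35.
    35 is a leaf — visit 35.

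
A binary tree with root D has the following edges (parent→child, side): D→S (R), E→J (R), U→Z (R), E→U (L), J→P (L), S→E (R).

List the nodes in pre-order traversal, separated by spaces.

D S E U Z J P

Pre-order visits the node, then its left subtree, then its right subtree.
Visit D.
At D: no left child.
At D: go right to S.
  Visit S.
  At S: no left child.
  At S: go right to E.
    Visit E.
    At E: go left to U.
      Visit U.
      At U: no left child.
      At U: go right to Z.
        Z is a leaf — visit Z.
    At E: go right to J.
      Visit J.
      At J: go left to P.
        P is a leaf — visit P.
      At J: no right child.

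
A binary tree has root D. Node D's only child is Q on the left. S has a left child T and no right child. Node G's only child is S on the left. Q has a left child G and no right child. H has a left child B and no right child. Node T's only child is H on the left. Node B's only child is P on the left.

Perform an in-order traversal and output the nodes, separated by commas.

P, B, H, T, S, G, Q, D

In-order visits the left subtree, then the node, then the right subtree.
At D: go left to Q.
  At Q: go left to G.
    At G: go left to S.
      At S: go left to T.
        At T: go left to H.
          At H: go left to B.
            At B: go left to P.
              P is a leaf — visit P.
            Visit B.
            At B: no right child.
          Visit H.
          At H: no right child.
        Visit T.
        At T: no right child.
      Visit S.
      At S: no right child.
    Visit G.
    At G: no right child.
  Visit Q.
  At Q: no right child.
Visit D.
At D: no right child.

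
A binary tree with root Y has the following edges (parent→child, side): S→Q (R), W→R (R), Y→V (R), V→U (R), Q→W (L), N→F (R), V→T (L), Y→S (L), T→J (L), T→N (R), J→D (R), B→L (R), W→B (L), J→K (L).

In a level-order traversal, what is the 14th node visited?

F

Level-order visits nodes level by level from the root, left to right within each level.
Level 0: Y
Level 1: S, V
Level 2: Q, T, U
Level 3: W, J, N
Level 4: B, R, K, D, F
Level 5: L
Full level-order sequence: Y, S, V, Q, T, U, W, J, N, B, R, K, D, F, L.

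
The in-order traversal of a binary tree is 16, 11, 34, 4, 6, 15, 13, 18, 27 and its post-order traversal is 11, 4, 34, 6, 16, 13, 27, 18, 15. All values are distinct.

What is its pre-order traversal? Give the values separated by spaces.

15 16 6 34 11 4 18 13 27

The last element of post-order is the root; it splits in-order into left and right subtrees.
Root 15: left subtree has 5 nodes {16, 11, 34, 4, 6}, right has 3 {13, 18, 27}.
  Root 16: left subtree has 0 nodes { }, right has 4 {11, 34, 4, 6}.
    Root 6: left subtree has 3 nodes {11, 34, 4}, right has 0 { }.
      Root 34: left subtree has 1 node {11}, right has 1 {4}.
  Root 18: left subtree has 1 node {13}, right has 1 {27}.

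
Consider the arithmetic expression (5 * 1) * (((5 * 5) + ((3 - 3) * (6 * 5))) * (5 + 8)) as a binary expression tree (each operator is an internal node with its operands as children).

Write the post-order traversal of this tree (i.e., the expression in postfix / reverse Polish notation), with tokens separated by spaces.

5 1 * 5 5 * 3 3 - 6 5 * * + 5 8 + * *

Post-order on an expression tree gives postfix notation: for each operator, emit left operand, right operand, then the operator.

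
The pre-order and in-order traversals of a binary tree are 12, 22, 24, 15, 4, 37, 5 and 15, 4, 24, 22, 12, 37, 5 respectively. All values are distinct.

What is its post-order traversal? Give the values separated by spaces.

4 15 24 22 5 37 12

The first element of pre-order is the root; it splits in-order into left and right subtrees.
Root 12: left subtree has 4 nodes {15, 4, 24, 22}, right has 2 {37, 5}.
  Root 22: left subtree has 3 nodes {15, 4, 24}, right has 0 { }.
    Root 24: left subtree has 2 nodes {15, 4}, right has 0 { }.
      Root 15: left subtree has 0 nodes { }, right has 1 {4}.
  Root 37: left subtree has 0 nodes { }, right has 1 {5}.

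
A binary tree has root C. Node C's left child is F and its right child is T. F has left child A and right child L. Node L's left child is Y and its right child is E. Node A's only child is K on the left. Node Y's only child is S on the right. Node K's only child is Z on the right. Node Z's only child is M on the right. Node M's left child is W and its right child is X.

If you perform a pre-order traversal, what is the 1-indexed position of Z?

Pre-order visits the node, then its left subtree, then its right subtree.
Visit C.
At C: go left to F.
  Visit F.
  At F: go left to A.
    Visit A.
    At A: go left to K.
      Visit K.
      At K: no left child.
      At K: go right to Z.
        Visit Z.
        At Z: no left child.
        At Z: go right to M.
          Visit M.
          At M: go left to W.
            W is a leaf — visit W.
          At M: go right to X.
            X is a leaf — visit X.
    At A: no right child.
  At F: go right to L.
    Visit L.
    At L: go left to Y.
      Visit Y.
      At Y: no left child.
      At Y: go right to S.
        S is a leaf — visit S.
    At L: go right to E.
      E is a leaf — visit E.
At C: go right to T.
  T is a leaf — visit T.
Full pre-order sequence: C, F, A, K, Z, M, W, X, L, Y, S, E, T.

5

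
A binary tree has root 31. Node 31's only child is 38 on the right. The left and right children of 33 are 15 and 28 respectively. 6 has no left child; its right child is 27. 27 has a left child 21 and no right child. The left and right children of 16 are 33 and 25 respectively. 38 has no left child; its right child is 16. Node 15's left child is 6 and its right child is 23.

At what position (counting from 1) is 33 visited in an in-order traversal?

In-order visits the left subtree, then the node, then the right subtree.
At 31: no left child.
Visit 31.
At 31: go right to 38.
  At 38: no left child.
  Visit 38.
  At 38: go right to 16.
    At 16: go left to 33.
      At 33: go left to 15.
        At 15: go left to 6.
          At 6: no left child.
          Visit 6.
          At 6: go right to 27.
            At 27: go left to 21.
              21 is a leaf — visit 21.
            Visit 27.
            At 27: no right child.
        Visit 15.
        At 15: go right to 23.
          23 is a leaf — visit 23.
      Visit 33.
      At 33: go right to 28.
        28 is a leaf — visit 28.
    Visit 16.
    At 16: go right to 25.
      25 is a leaf — visit 25.
Full in-order sequence: 31, 38, 6, 21, 27, 15, 23, 33, 28, 16, 25.

8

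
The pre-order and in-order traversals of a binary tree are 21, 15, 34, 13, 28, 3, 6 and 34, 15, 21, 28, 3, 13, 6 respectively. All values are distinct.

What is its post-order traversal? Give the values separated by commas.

The first element of pre-order is the root; it splits in-order into left and right subtrees.
Root 21: left subtree has 2 nodes {34, 15}, right has 4 {28, 3, 13, 6}.
  Root 15: left subtree has 1 node {34}, right has 0 { }.
  Root 13: left subtree has 2 nodes {28, 3}, right has 1 {6}.
    Root 28: left subtree has 0 nodes { }, right has 1 {3}.

34, 15, 3, 28, 6, 13, 21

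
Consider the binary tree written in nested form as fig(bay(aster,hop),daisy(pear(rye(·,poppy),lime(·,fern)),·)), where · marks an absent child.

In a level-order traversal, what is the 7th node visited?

Level-order visits nodes level by level from the root, left to right within each level.
Level 0: fig
Level 1: bay, daisy
Level 2: aster, hop, pear
Level 3: rye, lime
Level 4: poppy, fern
Full level-order sequence: fig, bay, daisy, aster, hop, pear, rye, lime, poppy, fern.

rye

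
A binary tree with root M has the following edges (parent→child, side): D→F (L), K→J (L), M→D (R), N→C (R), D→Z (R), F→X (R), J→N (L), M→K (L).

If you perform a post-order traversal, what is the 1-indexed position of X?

Post-order visits the left subtree, then the right subtree, then the node.
At M: go left to K.
  At K: go left to J.
    At J: go left to N.
      At N: no left child.
      At N: go right to C.
        C is a leaf — visit C.
      Visit N.
    At J: no right child.
    Visit J.
  At K: no right child.
  Visit K.
At M: go right to D.
  At D: go left to F.
    At F: no left child.
    At F: go right to X.
      X is a leaf — visit X.
    Visit F.
  At D: go right to Z.
    Z is a leaf — visit Z.
  Visit D.
Visit M.
Full post-order sequence: C, N, J, K, X, F, Z, D, M.

5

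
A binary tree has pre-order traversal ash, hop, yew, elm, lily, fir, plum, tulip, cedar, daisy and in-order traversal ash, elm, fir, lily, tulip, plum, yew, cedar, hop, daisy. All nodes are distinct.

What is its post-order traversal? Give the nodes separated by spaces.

fir tulip plum lily elm cedar yew daisy hop ash

The first element of pre-order is the root; it splits in-order into left and right subtrees.
Root ash: left subtree has 0 nodes { }, right has 9 {elm, fir, lily, tulip, plum, yew, cedar, hop, daisy}.
  Root hop: left subtree has 7 nodes {elm, fir, lily, tulip, plum, yew, cedar}, right has 1 {daisy}.
    Root yew: left subtree has 5 nodes {elm, fir, lily, tulip, plum}, right has 1 {cedar}.
      Root elm: left subtree has 0 nodes { }, right has 4 {fir, lily, tulip, plum}.
        Root lily: left subtree has 1 node {fir}, right has 2 {tulip, plum}.
          Root plum: left subtree has 1 node {tulip}, right has 0 { }.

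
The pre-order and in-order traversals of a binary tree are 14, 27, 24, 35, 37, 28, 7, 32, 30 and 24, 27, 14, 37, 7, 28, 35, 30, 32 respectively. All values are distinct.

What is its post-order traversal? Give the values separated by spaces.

The first element of pre-order is the root; it splits in-order into left and right subtrees.
Root 14: left subtree has 2 nodes {24, 27}, right has 6 {37, 7, 28, 35, 30, 32}.
  Root 27: left subtree has 1 node {24}, right has 0 { }.
  Root 35: left subtree has 3 nodes {37, 7, 28}, right has 2 {30, 32}.
    Root 37: left subtree has 0 nodes { }, right has 2 {7, 28}.
      Root 28: left subtree has 1 node {7}, right has 0 { }.
    Root 32: left subtree has 1 node {30}, right has 0 { }.

24 27 7 28 37 30 32 35 14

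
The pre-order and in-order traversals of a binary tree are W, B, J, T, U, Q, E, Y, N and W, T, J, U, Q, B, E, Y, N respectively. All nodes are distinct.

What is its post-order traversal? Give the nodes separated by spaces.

T Q U J N Y E B W

The first element of pre-order is the root; it splits in-order into left and right subtrees.
Root W: left subtree has 0 nodes { }, right has 8 {T, J, U, Q, B, E, Y, N}.
  Root B: left subtree has 4 nodes {T, J, U, Q}, right has 3 {E, Y, N}.
    Root J: left subtree has 1 node {T}, right has 2 {U, Q}.
      Root U: left subtree has 0 nodes { }, right has 1 {Q}.
    Root E: left subtree has 0 nodes { }, right has 2 {Y, N}.
      Root Y: left subtree has 0 nodes { }, right has 1 {N}.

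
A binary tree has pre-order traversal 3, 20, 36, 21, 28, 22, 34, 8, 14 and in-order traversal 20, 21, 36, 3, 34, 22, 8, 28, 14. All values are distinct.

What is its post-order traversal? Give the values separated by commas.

21, 36, 20, 34, 8, 22, 14, 28, 3

The first element of pre-order is the root; it splits in-order into left and right subtrees.
Root 3: left subtree has 3 nodes {20, 21, 36}, right has 5 {34, 22, 8, 28, 14}.
  Root 20: left subtree has 0 nodes { }, right has 2 {21, 36}.
    Root 36: left subtree has 1 node {21}, right has 0 { }.
  Root 28: left subtree has 3 nodes {34, 22, 8}, right has 1 {14}.
    Root 22: left subtree has 1 node {34}, right has 1 {8}.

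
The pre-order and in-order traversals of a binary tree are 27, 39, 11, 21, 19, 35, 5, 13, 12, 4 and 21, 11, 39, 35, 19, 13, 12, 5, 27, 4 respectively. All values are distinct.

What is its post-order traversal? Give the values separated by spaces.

The first element of pre-order is the root; it splits in-order into left and right subtrees.
Root 27: left subtree has 8 nodes {21, 11, 39, 35, 19, 13, 12, 5}, right has 1 {4}.
  Root 39: left subtree has 2 nodes {21, 11}, right has 5 {35, 19, 13, 12, 5}.
    Root 11: left subtree has 1 node {21}, right has 0 { }.
    Root 19: left subtree has 1 node {35}, right has 3 {13, 12, 5}.
      Root 5: left subtree has 2 nodes {13, 12}, right has 0 { }.
        Root 13: left subtree has 0 nodes { }, right has 1 {12}.

21 11 35 12 13 5 19 39 4 27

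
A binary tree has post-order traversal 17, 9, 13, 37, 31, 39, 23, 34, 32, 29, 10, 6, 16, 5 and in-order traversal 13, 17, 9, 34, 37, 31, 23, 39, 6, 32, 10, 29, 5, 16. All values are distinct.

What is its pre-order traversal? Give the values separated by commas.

5, 6, 34, 13, 9, 17, 23, 31, 37, 39, 10, 32, 29, 16

The last element of post-order is the root; it splits in-order into left and right subtrees.
Root 5: left subtree has 12 nodes {13, 17, 9, 34, 37, 31, 23, 39, 6, 32, 10, 29}, right has 1 {16}.
  Root 6: left subtree has 8 nodes {13, 17, 9, 34, 37, 31, 23, 39}, right has 3 {32, 10, 29}.
    Root 34: left subtree has 3 nodes {13, 17, 9}, right has 4 {37, 31, 23, 39}.
      Root 13: left subtree has 0 nodes { }, right has 2 {17, 9}.
        Root 9: left subtree has 1 node {17}, right has 0 { }.
      Root 23: left subtree has 2 nodes {37, 31}, right has 1 {39}.
        Root 31: left subtree has 1 node {37}, right has 0 { }.
    Root 10: left subtree has 1 node {32}, right has 1 {29}.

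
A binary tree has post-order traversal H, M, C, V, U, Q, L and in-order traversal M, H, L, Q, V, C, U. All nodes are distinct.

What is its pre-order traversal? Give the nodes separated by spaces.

L M H Q U V C

The last element of post-order is the root; it splits in-order into left and right subtrees.
Root L: left subtree has 2 nodes {M, H}, right has 4 {Q, V, C, U}.
  Root M: left subtree has 0 nodes { }, right has 1 {H}.
  Root Q: left subtree has 0 nodes { }, right has 3 {V, C, U}.
    Root U: left subtree has 2 nodes {V, C}, right has 0 { }.
      Root V: left subtree has 0 nodes { }, right has 1 {C}.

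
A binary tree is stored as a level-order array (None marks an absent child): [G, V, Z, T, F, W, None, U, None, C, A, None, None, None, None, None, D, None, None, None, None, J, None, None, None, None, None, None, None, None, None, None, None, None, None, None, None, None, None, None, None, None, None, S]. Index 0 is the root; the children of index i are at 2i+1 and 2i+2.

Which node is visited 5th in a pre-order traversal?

Pre-order visits the node, then its left subtree, then its right subtree.
Visit G.
At G: go left to V.
  Visit V.
  At V: go left to T.
    Visit T.
    At T: go left to U.
      Visit U.
      At U: no left child.
      At U: go right to D.
        D is a leaf — visit D.
    At T: no right child.
  At V: go right to F.
    Visit F.
    At F: go left to C.
      C is a leaf — visit C.
    At F: go right to A.
      Visit A.
      At A: go left to J.
        Visit J.
        At J: go left to S.
          S is a leaf — visit S.
        At J: no right child.
      At A: no right child.
At G: go right to Z.
  Visit Z.
  At Z: go left to W.
    W is a leaf — visit W.
  At Z: no right child.
Full pre-order sequence: G, V, T, U, D, F, C, A, J, S, Z, W.

D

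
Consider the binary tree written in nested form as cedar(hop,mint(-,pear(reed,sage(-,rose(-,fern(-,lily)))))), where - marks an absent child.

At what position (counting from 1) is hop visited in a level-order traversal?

Level-order visits nodes level by level from the root, left to right within each level.
Level 0: cedar
Level 1: hop, mint
Level 2: pear
Level 3: reed, sage
Level 4: rose
Level 5: fern
Level 6: lily
Full level-order sequence: cedar, hop, mint, pear, reed, sage, rose, fern, lily.

2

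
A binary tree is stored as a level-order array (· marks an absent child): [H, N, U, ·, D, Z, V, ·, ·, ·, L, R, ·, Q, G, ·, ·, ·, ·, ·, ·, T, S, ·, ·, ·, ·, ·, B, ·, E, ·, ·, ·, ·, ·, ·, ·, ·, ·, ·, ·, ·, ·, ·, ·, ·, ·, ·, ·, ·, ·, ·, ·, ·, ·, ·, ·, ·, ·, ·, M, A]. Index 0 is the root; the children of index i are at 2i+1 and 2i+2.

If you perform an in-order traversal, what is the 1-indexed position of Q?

10

In-order visits the left subtree, then the node, then the right subtree.
At H: go left to N.
  At N: no left child.
  Visit N.
  At N: go right to D.
    At D: no left child.
    Visit D.
    At D: go right to L.
      At L: go left to T.
        T is a leaf — visit T.
      Visit L.
      At L: go right to S.
        S is a leaf — visit S.
Visit H.
At H: go right to U.
  At U: go left to Z.
    At Z: go left to R.
      R is a leaf — visit R.
    Visit Z.
    At Z: no right child.
  Visit U.
  At U: go right to V.
    At V: go left to Q.
      At Q: no left child.
      Visit Q.
      At Q: go right to B.
        B is a leaf — visit B.
    Visit V.
    At V: go right to G.
      At G: no left child.
      Visit G.
      At G: go right to E.
        At E: go left to M.
          M is a leaf — visit M.
        Visit E.
        At E: go right to A.
          A is a leaf — visit A.
Full in-order sequence: N, D, T, L, S, H, R, Z, U, Q, B, V, G, M, E, A.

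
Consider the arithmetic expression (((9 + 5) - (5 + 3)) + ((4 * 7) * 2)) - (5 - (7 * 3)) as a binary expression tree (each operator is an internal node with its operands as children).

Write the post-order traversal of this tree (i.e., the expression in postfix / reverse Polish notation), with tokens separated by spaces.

9 5 + 5 3 + - 4 7 * 2 * + 5 7 3 * - -

Post-order on an expression tree gives postfix notation: for each operator, emit left operand, right operand, then the operator.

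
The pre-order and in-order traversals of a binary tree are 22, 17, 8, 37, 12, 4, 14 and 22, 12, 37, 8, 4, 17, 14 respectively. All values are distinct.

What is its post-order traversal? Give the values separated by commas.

12, 37, 4, 8, 14, 17, 22

The first element of pre-order is the root; it splits in-order into left and right subtrees.
Root 22: left subtree has 0 nodes { }, right has 6 {12, 37, 8, 4, 17, 14}.
  Root 17: left subtree has 4 nodes {12, 37, 8, 4}, right has 1 {14}.
    Root 8: left subtree has 2 nodes {12, 37}, right has 1 {4}.
      Root 37: left subtree has 1 node {12}, right has 0 { }.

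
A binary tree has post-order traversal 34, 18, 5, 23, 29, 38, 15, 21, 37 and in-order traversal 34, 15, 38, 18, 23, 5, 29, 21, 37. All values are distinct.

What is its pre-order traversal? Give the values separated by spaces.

The last element of post-order is the root; it splits in-order into left and right subtrees.
Root 37: left subtree has 8 nodes {34, 15, 38, 18, 23, 5, 29, 21}, right has 0 { }.
  Root 21: left subtree has 7 nodes {34, 15, 38, 18, 23, 5, 29}, right has 0 { }.
    Root 15: left subtree has 1 node {34}, right has 5 {38, 18, 23, 5, 29}.
      Root 38: left subtree has 0 nodes { }, right has 4 {18, 23, 5, 29}.
        Root 29: left subtree has 3 nodes {18, 23, 5}, right has 0 { }.
          Root 23: left subtree has 1 node {18}, right has 1 {5}.

37 21 15 34 38 29 23 18 5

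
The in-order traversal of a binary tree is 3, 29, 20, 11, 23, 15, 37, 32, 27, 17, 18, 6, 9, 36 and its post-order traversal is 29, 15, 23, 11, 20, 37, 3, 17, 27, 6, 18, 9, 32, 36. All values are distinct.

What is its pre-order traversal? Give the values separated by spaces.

The last element of post-order is the root; it splits in-order into left and right subtrees.
Root 36: left subtree has 13 nodes {3, 29, 20, 11, 23, 15, 37, 32, 27, 17, 18, 6, 9}, right has 0 { }.
  Root 32: left subtree has 7 nodes {3, 29, 20, 11, 23, 15, 37}, right has 5 {27, 17, 18, 6, 9}.
    Root 3: left subtree has 0 nodes { }, right has 6 {29, 20, 11, 23, 15, 37}.
      Root 37: left subtree has 5 nodes {29, 20, 11, 23, 15}, right has 0 { }.
        Root 20: left subtree has 1 node {29}, right has 3 {11, 23, 15}.
          Root 11: left subtree has 0 nodes { }, right has 2 {23, 15}.
            Root 23: left subtree has 0 nodes { }, right has 1 {15}.
    Root 9: left subtree has 4 nodes {27, 17, 18, 6}, right has 0 { }.
      Root 18: left subtree has 2 nodes {27, 17}, right has 1 {6}.
        Root 27: left subtree has 0 nodes { }, right has 1 {17}.

36 32 3 37 20 29 11 23 15 9 18 27 17 6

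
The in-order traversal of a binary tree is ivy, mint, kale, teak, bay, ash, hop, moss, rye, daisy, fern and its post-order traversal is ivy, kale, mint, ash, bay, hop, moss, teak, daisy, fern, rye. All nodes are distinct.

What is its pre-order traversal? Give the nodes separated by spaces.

The last element of post-order is the root; it splits in-order into left and right subtrees.
Root rye: left subtree has 8 nodes {ivy, mint, kale, teak, bay, ash, hop, moss}, right has 2 {daisy, fern}.
  Root teak: left subtree has 3 nodes {ivy, mint, kale}, right has 4 {bay, ash, hop, moss}.
    Root mint: left subtree has 1 node {ivy}, right has 1 {kale}.
    Root moss: left subtree has 3 nodes {bay, ash, hop}, right has 0 { }.
      Root hop: left subtree has 2 nodes {bay, ash}, right has 0 { }.
        Root bay: left subtree has 0 nodes { }, right has 1 {ash}.
  Root fern: left subtree has 1 node {daisy}, right has 0 { }.

rye teak mint ivy kale moss hop bay ash fern daisy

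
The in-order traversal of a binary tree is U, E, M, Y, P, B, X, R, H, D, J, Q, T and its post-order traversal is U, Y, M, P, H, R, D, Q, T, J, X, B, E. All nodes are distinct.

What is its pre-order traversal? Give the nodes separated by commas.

The last element of post-order is the root; it splits in-order into left and right subtrees.
Root E: left subtree has 1 node {U}, right has 11 {M, Y, P, B, X, R, H, D, J, Q, T}.
  Root B: left subtree has 3 nodes {M, Y, P}, right has 7 {X, R, H, D, J, Q, T}.
    Root P: left subtree has 2 nodes {M, Y}, right has 0 { }.
      Root M: left subtree has 0 nodes { }, right has 1 {Y}.
    Root X: left subtree has 0 nodes { }, right has 6 {R, H, D, J, Q, T}.
      Root J: left subtree has 3 nodes {R, H, D}, right has 2 {Q, T}.
        Root D: left subtree has 2 nodes {R, H}, right has 0 { }.
          Root R: left subtree has 0 nodes { }, right has 1 {H}.
        Root T: left subtree has 1 node {Q}, right has 0 { }.

E, U, B, P, M, Y, X, J, D, R, H, T, Q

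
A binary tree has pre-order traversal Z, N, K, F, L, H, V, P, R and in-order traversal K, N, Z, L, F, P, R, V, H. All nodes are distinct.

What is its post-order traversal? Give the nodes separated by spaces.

The first element of pre-order is the root; it splits in-order into left and right subtrees.
Root Z: left subtree has 2 nodes {K, N}, right has 6 {L, F, P, R, V, H}.
  Root N: left subtree has 1 node {K}, right has 0 { }.
  Root F: left subtree has 1 node {L}, right has 4 {P, R, V, H}.
    Root H: left subtree has 3 nodes {P, R, V}, right has 0 { }.
      Root V: left subtree has 2 nodes {P, R}, right has 0 { }.
        Root P: left subtree has 0 nodes { }, right has 1 {R}.

K N L R P V H F Z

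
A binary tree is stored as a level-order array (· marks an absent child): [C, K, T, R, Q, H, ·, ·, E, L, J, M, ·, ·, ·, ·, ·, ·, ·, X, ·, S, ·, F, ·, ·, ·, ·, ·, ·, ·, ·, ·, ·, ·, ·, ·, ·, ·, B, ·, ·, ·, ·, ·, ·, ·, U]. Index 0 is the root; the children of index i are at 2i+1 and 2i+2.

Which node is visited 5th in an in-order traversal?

X

In-order visits the left subtree, then the node, then the right subtree.
At C: go left to K.
  At K: go left to R.
    At R: no left child.
    Visit R.
    At R: go right to E.
      E is a leaf — visit E.
  Visit K.
  At K: go right to Q.
    At Q: go left to L.
      At L: go left to X.
        At X: go left to B.
          B is a leaf — visit B.
        Visit X.
        At X: no right child.
      Visit L.
      At L: no right child.
    Visit Q.
    At Q: go right to J.
      At J: go left to S.
        S is a leaf — visit S.
      Visit J.
      At J: no right child.
Visit C.
At C: go right to T.
  At T: go left to H.
    At H: go left to M.
      At M: go left to F.
        At F: go left to U.
          U is a leaf — visit U.
        Visit F.
        At F: no right child.
      Visit M.
      At M: no right child.
    Visit H.
    At H: no right child.
  Visit T.
  At T: no right child.
Full in-order sequence: R, E, K, B, X, L, Q, S, J, C, U, F, M, H, T.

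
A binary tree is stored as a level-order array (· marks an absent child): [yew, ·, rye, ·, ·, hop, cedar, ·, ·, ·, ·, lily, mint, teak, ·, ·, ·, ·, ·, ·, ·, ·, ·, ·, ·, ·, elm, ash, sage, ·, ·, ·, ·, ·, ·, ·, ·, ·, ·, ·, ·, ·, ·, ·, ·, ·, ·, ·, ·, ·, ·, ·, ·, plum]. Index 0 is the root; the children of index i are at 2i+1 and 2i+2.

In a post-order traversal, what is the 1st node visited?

lily

Post-order visits the left subtree, then the right subtree, then the node.
At yew: no left child.
At yew: go right to rye.
  At rye: go left to hop.
    At hop: go left to lily.
      lily is a leaf — visit lily.
    At hop: go right to mint.
      At mint: no left child.
      At mint: go right to elm.
        At elm: go left to plum.
          plum is a leaf — visit plum.
        At elm: no right child.
        Visit elm.
      Visit mint.
    Visit hop.
  At rye: go right to cedar.
    At cedar: go left to teak.
      At teak: go left to ash.
        ash is a leaf — visit ash.
      At teak: go right to sage.
        sage is a leaf — visit sage.
      Visit teak.
    At cedar: no right child.
    Visit cedar.
  Visit rye.
Visit yew.
Full post-order sequence: lily, plum, elm, mint, hop, ash, sage, teak, cedar, rye, yew.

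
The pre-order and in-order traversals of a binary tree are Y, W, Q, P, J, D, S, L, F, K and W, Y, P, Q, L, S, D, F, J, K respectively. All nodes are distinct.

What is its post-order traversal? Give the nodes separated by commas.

The first element of pre-order is the root; it splits in-order into left and right subtrees.
Root Y: left subtree has 1 node {W}, right has 8 {P, Q, L, S, D, F, J, K}.
  Root Q: left subtree has 1 node {P}, right has 6 {L, S, D, F, J, K}.
    Root J: left subtree has 4 nodes {L, S, D, F}, right has 1 {K}.
      Root D: left subtree has 2 nodes {L, S}, right has 1 {F}.
        Root S: left subtree has 1 node {L}, right has 0 { }.

W, P, L, S, F, D, K, J, Q, Y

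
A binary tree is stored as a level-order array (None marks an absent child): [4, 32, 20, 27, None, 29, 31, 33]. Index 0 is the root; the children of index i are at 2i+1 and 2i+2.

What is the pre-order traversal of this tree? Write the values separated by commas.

Pre-order visits the node, then its left subtree, then its right subtree.
Visit 4.
At 4: go left to 32.
  Visit 32.
  At 32: go left to 27.
    Visit 27.
    At 27: go left to 33.
      33 is a leaf — visit 33.
    At 27: no right child.
  At 32: no right child.
At 4: go right to 20.
  Visit 20.
  At 20: go left to 29.
    29 is a leaf — visit 29.
  At 20: go right to 31.
    31 is a leaf — visit 31.

4, 32, 27, 33, 20, 29, 31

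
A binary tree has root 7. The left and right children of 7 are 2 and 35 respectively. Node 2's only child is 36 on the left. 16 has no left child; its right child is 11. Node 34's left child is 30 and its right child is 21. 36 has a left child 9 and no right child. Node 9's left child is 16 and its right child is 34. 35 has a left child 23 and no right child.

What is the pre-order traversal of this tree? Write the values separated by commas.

7, 2, 36, 9, 16, 11, 34, 30, 21, 35, 23

Pre-order visits the node, then its left subtree, then its right subtree.
Visit 7.
At 7: go left to 2.
  Visit 2.
  At 2: go left to 36.
    Visit 36.
    At 36: go left to 9.
      Visit 9.
      At 9: go left to 16.
        Visit 16.
        At 16: no left child.
        At 16: go right to 11.
          11 is a leaf — visit 11.
      At 9: go right to 34.
        Visit 34.
        At 34: go left to 30.
          30 is a leaf — visit 30.
        At 34: go right to 21.
          21 is a leaf — visit 21.
    At 36: no right child.
  At 2: no right child.
At 7: go right to 35.
  Visit 35.
  At 35: go left to 23.
    23 is a leaf — visit 23.
  At 35: no right child.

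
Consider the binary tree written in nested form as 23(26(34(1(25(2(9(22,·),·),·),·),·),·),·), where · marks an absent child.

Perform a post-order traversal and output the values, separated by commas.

Post-order visits the left subtree, then the right subtree, then the node.
At 23: go left to 26.
  At 26: go left to 34.
    At 34: go left to 1.
      At 1: go left to 25.
        At 25: go left to 2.
          At 2: go left to 9.
            At 9: go left to 22.
              22 is a leaf — visit 22.
            At 9: no right child.
            Visit 9.
          At 2: no right child.
          Visit 2.
        At 25: no right child.
        Visit 25.
      At 1: no right child.
      Visit 1.
    At 34: no right child.
    Visit 34.
  At 26: no right child.
  Visit 26.
At 23: no right child.
Visit 23.

22, 9, 2, 25, 1, 34, 26, 23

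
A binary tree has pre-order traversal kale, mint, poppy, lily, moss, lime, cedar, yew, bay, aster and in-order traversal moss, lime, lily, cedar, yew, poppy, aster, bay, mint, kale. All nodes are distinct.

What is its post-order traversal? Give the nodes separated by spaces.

The first element of pre-order is the root; it splits in-order into left and right subtrees.
Root kale: left subtree has 9 nodes {moss, lime, lily, cedar, yew, poppy, aster, bay, mint}, right has 0 { }.
  Root mint: left subtree has 8 nodes {moss, lime, lily, cedar, yew, poppy, aster, bay}, right has 0 { }.
    Root poppy: left subtree has 5 nodes {moss, lime, lily, cedar, yew}, right has 2 {aster, bay}.
      Root lily: left subtree has 2 nodes {moss, lime}, right has 2 {cedar, yew}.
        Root moss: left subtree has 0 nodes { }, right has 1 {lime}.
        Root cedar: left subtree has 0 nodes { }, right has 1 {yew}.
      Root bay: left subtree has 1 node {aster}, right has 0 { }.

lime moss yew cedar lily aster bay poppy mint kale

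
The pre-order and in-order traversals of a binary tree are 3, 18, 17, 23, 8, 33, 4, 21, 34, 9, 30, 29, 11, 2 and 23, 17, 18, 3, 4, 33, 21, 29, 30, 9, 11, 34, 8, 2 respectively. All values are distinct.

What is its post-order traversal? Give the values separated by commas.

23, 17, 18, 4, 29, 30, 11, 9, 34, 21, 33, 2, 8, 3

The first element of pre-order is the root; it splits in-order into left and right subtrees.
Root 3: left subtree has 3 nodes {23, 17, 18}, right has 10 {4, 33, 21, 29, 30, 9, 11, 34, 8, 2}.
  Root 18: left subtree has 2 nodes {23, 17}, right has 0 { }.
    Root 17: left subtree has 1 node {23}, right has 0 { }.
  Root 8: left subtree has 8 nodes {4, 33, 21, 29, 30, 9, 11, 34}, right has 1 {2}.
    Root 33: left subtree has 1 node {4}, right has 6 {21, 29, 30, 9, 11, 34}.
      Root 21: left subtree has 0 nodes { }, right has 5 {29, 30, 9, 11, 34}.
        Root 34: left subtree has 4 nodes {29, 30, 9, 11}, right has 0 { }.
          Root 9: left subtree has 2 nodes {29, 30}, right has 1 {11}.
            Root 30: left subtree has 1 node {29}, right has 0 { }.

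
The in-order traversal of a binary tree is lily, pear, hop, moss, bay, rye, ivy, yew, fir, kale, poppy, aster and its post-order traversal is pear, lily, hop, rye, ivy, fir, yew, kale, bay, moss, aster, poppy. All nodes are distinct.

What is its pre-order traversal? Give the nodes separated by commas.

poppy, moss, hop, lily, pear, bay, kale, yew, ivy, rye, fir, aster

The last element of post-order is the root; it splits in-order into left and right subtrees.
Root poppy: left subtree has 10 nodes {lily, pear, hop, moss, bay, rye, ivy, yew, fir, kale}, right has 1 {aster}.
  Root moss: left subtree has 3 nodes {lily, pear, hop}, right has 6 {bay, rye, ivy, yew, fir, kale}.
    Root hop: left subtree has 2 nodes {lily, pear}, right has 0 { }.
      Root lily: left subtree has 0 nodes { }, right has 1 {pear}.
    Root bay: left subtree has 0 nodes { }, right has 5 {rye, ivy, yew, fir, kale}.
      Root kale: left subtree has 4 nodes {rye, ivy, yew, fir}, right has 0 { }.
        Root yew: left subtree has 2 nodes {rye, ivy}, right has 1 {fir}.
          Root ivy: left subtree has 1 node {rye}, right has 0 { }.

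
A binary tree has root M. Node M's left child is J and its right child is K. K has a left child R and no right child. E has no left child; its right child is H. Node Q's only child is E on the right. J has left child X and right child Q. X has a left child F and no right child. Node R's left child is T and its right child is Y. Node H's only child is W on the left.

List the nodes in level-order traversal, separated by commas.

Level-order visits nodes level by level from the root, left to right within each level.
Level 0: M
Level 1: J, K
Level 2: X, Q, R
Level 3: F, E, T, Y
Level 4: H
Level 5: W

M, J, K, X, Q, R, F, E, T, Y, H, W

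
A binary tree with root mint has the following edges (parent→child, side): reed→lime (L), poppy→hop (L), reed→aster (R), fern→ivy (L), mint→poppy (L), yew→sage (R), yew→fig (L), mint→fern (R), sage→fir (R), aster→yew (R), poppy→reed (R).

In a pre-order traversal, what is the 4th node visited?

reed

Pre-order visits the node, then its left subtree, then its right subtree.
Visit mint.
At mint: go left to poppy.
  Visit poppy.
  At poppy: go left to hop.
    hop is a leaf — visit hop.
  At poppy: go right to reed.
    Visit reed.
    At reed: go left to lime.
      lime is a leaf — visit lime.
    At reed: go right to aster.
      Visit aster.
      At aster: no left child.
      At aster: go right to yew.
        Visit yew.
        At yew: go left to fig.
          fig is a leaf — visit fig.
        At yew: go right to sage.
          Visit sage.
          At sage: no left child.
          At sage: go right to fir.
            fir is a leaf — visit fir.
At mint: go right to fern.
  Visit fern.
  At fern: go left to ivy.
    ivy is a leaf — visit ivy.
  At fern: no right child.
Full pre-order sequence: mint, poppy, hop, reed, lime, aster, yew, fig, sage, fir, fern, ivy.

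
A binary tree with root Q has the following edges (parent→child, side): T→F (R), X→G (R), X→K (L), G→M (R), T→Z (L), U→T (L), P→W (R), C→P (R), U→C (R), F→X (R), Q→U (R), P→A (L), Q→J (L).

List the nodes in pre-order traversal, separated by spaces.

Q J U T Z F X K G M C P A W

Pre-order visits the node, then its left subtree, then its right subtree.
Visit Q.
At Q: go left to J.
  J is a leaf — visit J.
At Q: go right to U.
  Visit U.
  At U: go left to T.
    Visit T.
    At T: go left to Z.
      Z is a leaf — visit Z.
    At T: go right to F.
      Visit F.
      At F: no left child.
      At F: go right to X.
        Visit X.
        At X: go left to K.
          K is a leaf — visit K.
        At X: go right to G.
          Visit G.
          At G: no left child.
          At G: go right to M.
            M is a leaf — visit M.
  At U: go right to C.
    Visit C.
    At C: no left child.
    At C: go right to P.
      Visit P.
      At P: go left to A.
        A is a leaf — visit A.
      At P: go right to W.
        W is a leaf — visit W.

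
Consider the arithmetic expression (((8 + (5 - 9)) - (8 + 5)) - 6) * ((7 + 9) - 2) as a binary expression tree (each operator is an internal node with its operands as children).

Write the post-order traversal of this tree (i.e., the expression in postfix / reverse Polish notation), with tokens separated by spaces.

Post-order on an expression tree gives postfix notation: for each operator, emit left operand, right operand, then the operator.

8 5 9 - + 8 5 + - 6 - 7 9 + 2 - *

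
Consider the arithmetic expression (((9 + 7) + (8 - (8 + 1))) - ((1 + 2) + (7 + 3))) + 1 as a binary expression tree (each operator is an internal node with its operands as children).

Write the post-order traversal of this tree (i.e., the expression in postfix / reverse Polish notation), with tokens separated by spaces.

Post-order on an expression tree gives postfix notation: for each operator, emit left operand, right operand, then the operator.

9 7 + 8 8 1 + - + 1 2 + 7 3 + + - 1 +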